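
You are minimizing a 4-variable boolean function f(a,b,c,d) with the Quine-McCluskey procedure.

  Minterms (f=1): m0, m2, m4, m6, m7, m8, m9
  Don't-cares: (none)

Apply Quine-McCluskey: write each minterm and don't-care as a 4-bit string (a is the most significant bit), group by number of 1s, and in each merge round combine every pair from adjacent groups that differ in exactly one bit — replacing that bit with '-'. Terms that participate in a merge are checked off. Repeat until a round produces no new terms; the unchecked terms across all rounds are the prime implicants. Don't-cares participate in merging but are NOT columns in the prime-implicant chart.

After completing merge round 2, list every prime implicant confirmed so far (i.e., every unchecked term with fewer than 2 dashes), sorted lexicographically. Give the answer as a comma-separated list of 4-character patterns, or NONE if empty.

size-2^0 implicants → 0000(✓)  0010(✓)  0100(✓)  0110(✓)  0111(✓)  1000(✓)  1001(✓)
size-2^1 implicants → -000  0-00(✓)  0-10(✓)  00-0(✓)  01-0(✓)  011-  100-
size-2^2 implicants → 0--0
Unchecked terms (primes): -000, 0--0, 011-, 100-

-000, 011-, 100-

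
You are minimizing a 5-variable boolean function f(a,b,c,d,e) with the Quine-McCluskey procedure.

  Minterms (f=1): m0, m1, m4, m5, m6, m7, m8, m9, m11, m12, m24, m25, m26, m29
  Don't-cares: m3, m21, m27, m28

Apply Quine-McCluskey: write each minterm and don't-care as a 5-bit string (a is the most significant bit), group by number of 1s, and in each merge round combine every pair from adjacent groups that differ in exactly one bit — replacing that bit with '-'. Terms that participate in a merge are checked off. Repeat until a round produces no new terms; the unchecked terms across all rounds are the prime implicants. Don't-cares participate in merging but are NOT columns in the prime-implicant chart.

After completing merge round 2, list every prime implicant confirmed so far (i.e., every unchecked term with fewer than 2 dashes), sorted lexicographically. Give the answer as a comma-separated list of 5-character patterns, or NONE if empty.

[col 0] 00000*, 00001*, 00011*, 00100*, 00101*, 00110*, 00111*, 01000*, 01001*, 01011*, 01100*, 10101*, 11000*, 11001*, 11010*, 11011*, 11100*, 11101*
[col 1] -0101, -1000*, -1001*, -1011*, -1100*, 0-000*, 0-001*, 0-011*, 0-100*, 00-00*, 00-01*, 00-11*, 000-1*, 0000-*, 001-0*, 001-1*, 0010-*, 0011-*, 01-00*, 010-1*, 0100-*, 1-101, 11-00*, 11-01*, 110-0*, 110-1*, 1100-*, 1101-*, 1110-*
[col 2] -1-00, -10-1, -100-, 0--00, 0-0-1, 0-00-, 00--1, 00-0-, 001--, 11-0-, 110--
Prime implicants: -0101, -1-00, -10-1, -100-, 0--00, 0-0-1, 0-00-, 00--1, 00-0-, 001--, 1-101, 11-0-, 110--

-0101, 1-101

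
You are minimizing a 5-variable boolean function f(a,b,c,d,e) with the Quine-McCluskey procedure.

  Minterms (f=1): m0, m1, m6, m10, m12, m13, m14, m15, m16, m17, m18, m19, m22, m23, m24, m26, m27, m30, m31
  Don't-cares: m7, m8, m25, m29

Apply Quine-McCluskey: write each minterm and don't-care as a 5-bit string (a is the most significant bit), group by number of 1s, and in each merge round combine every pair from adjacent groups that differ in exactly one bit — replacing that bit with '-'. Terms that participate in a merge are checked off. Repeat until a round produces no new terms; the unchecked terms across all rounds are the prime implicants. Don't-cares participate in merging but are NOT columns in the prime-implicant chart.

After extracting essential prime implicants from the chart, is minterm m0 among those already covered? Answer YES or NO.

YES

Round 0: 00000✓ 00001✓ 00110✓ 00111✓ 01000✓ 01010✓ 01100✓ 01101✓ 01110✓ 01111✓ 10000✓ 10001✓ 10010✓ 10011✓ 10110✓ 10111✓ 11000✓ 11001✓ 11010✓ 11011✓ 11101✓ 11110✓ 11111✓
Round 1: -0000✓ -0001✓ -0110✓ -0111✓ -1000✓ -1010✓ -1101✓ -1110✓ -1111✓ 0-000✓ 0-110✓ 0-111✓ 0000-✓ 0011-✓ 01-00✓ 01-10✓ 010-0✓ 011-0✓ 011-1✓ 0110-✓ 0111-✓ 1-000✓ 1-001✓ 1-010✓ 1-011✓ 1-110✓ 1-111✓ 10-10✓ 10-11✓ 100-0✓ 100-1✓ 1000-✓ 1001-✓ 1011-✓ 11-01✓ 11-10✓ 11-11✓ 110-0✓ 110-1✓ 1100-✓ 1101-✓ 111-1✓ 1111-✓
Round 2: --000 --110✓ --111✓ -000- -011-✓ -1-10 -10-0 -11-1 -111-✓ 0-11-✓ 01--0 011-- 1--10✓ 1--11✓ 1-0-0✓ 1-0-1✓ 1-00-✓ 1-01-✓ 1-11-✓ 10-1-✓ 100--✓ 11--1 11-1-✓ 110--✓
Round 3: --11- 1--1- 1-0--
PIs = {--000, --11-, -000-, -1-10, -10-0, -11-1, 01--0, 011--, 1--1-, 1-0--, 11--1}
Coverage chart:
  m0: --000,-000-
  m1: -000- ←essential
  m6: --11- ←essential
  m10: -1-10,-10-0,01--0
  m12: 01--0,011--
  m13: -11-1,011--
  m14: --11-,-1-10,01--0,011--
  m15: --11-,-11-1,011--
  m16: --000,-000-,1-0--
  m17: -000-,1-0--
  m18: 1--1-,1-0--
  m19: 1--1-,1-0--
  m22: --11-,1--1-
  m23: --11-,1--1-
  m24: --000,-10-0,1-0--
  m26: -1-10,-10-0,1--1-,1-0--
  m27: 1--1-,1-0--,11--1
  m30: --11-,-1-10,1--1-
  m31: --11-,-11-1,1--1-,11--1
Essential: --11-, -000-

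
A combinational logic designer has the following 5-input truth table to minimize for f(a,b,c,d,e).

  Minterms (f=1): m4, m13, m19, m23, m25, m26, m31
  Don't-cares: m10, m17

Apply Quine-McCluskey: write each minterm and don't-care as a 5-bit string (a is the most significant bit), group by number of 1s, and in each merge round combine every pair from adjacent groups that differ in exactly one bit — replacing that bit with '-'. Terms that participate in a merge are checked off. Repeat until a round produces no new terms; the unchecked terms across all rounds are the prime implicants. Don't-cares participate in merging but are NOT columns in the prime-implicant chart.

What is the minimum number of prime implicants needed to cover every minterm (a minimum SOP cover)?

6

Round 0: 00100 01010✓ 01101 10001✓ 10011✓ 10111✓ 11001✓ 11010✓ 11111✓
Round 1: -1010 1-001 1-111 10-11 100-1
PIs = {-1010, 00100, 01101, 1-001, 1-111, 10-11, 100-1}
Coverage chart:
  m4: 00100 ←essential
  m13: 01101 ←essential
  m19: 10-11,100-1
  m23: 1-111,10-11
  m25: 1-001 ←essential
  m26: -1010 ←essential
  m31: 1-111 ←essential
Essential: -1010, 00100, 01101, 1-001, 1-111
Petrick residual → 10-11
Min cover (6 terms): bc'de' + a'b'cd'e' + a'bcd'e + ac'd'e + acde + ab'de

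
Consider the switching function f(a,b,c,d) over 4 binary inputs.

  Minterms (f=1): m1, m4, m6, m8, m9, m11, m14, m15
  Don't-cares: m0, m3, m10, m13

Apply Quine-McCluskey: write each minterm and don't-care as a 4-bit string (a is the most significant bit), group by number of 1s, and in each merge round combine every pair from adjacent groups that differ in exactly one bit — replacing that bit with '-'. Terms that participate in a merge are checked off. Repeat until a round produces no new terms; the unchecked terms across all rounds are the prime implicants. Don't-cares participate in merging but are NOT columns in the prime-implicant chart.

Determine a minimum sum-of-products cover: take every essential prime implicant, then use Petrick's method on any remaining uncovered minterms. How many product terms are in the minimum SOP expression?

Round 0: 0000✓ 0001✓ 0011✓ 0100✓ 0110✓ 1000✓ 1001✓ 1010✓ 1011✓ 1101✓ 1110✓ 1111✓
Round 1: -000✓ -001✓ -011✓ -110 0-00 00-1✓ 000-✓ 01-0 1-01✓ 1-10✓ 1-11✓ 10-0✓ 10-1✓ 100-✓ 101-✓ 11-1✓ 111-✓
Round 2: -0-1 -00- 1--1 1-1- 10--
PIs = {-0-1, -00-, -110, 0-00, 01-0, 1--1, 1-1-, 10--}
Coverage chart:
  m1: -0-1,-00-
  m4: 0-00,01-0
  m6: -110,01-0
  m8: -00-,10--
  m9: -0-1,-00-,1--1,10--
  m11: -0-1,1--1,1-1-,10--
  m14: -110,1-1-
  m15: 1--1,1-1-
(no essential prime implicants)
Petrick residual → -00-, 01-0, 1-1-
Min cover (3 terms): b'c' + a'bd' + ac

3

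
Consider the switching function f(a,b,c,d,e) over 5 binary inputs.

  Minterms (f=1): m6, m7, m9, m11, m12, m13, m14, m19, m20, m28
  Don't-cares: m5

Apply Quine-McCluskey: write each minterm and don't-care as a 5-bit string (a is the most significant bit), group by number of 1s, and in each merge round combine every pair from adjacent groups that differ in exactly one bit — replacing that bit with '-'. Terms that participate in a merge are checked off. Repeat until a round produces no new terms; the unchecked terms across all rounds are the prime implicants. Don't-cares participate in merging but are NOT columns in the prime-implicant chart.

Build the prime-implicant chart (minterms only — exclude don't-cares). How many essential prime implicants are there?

[col 0] 00101*, 00110*, 00111*, 01001*, 01011*, 01100*, 01101*, 01110*, 10011, 10100*, 11100*
[col 1] -1100, 0-101, 0-110, 001-1, 0011-, 01-01, 010-1, 011-0, 0110-, 1-100
Prime implicants: -1100, 0-101, 0-110, 001-1, 0011-, 01-01, 010-1, 011-0, 0110-, 1-100, 10011
PI chart (minterm → PIs covering it):
  6 | 0-110,0011-
  7 | 001-1,0011-
  9 | 01-01,010-1
  11 | 010-1  (sole → essential)
  12 | -1100,011-0,0110-
  13 | 0-101,01-01,0110-
  14 | 0-110,011-0
  19 | 10011  (sole → essential)
  20 | 1-100  (sole → essential)
  28 | -1100,1-100
Essential prime implicants: 010-1, 1-100, 10011

3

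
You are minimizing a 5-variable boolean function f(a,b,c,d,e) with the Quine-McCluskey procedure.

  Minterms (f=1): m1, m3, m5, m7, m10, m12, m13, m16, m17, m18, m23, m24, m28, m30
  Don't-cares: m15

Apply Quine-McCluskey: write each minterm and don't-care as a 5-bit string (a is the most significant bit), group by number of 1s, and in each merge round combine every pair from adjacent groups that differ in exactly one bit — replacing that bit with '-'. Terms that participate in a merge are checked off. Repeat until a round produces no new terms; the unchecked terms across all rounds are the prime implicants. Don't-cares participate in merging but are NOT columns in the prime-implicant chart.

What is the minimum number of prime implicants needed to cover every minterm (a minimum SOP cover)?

size-2^0 implicants → 00001(✓)  00011(✓)  00101(✓)  00111(✓)  01010  01100(✓)  01101(✓)  01111(✓)  10000(✓)  10001(✓)  10010(✓)  10111(✓)  11000(✓)  11100(✓)  11110(✓)
size-2^1 implicants → -0001  -0111  -1100  0-101(✓)  0-111(✓)  00-01(✓)  00-11(✓)  000-1(✓)  001-1(✓)  011-1(✓)  0110-  1-000  100-0  1000-  11-00  111-0
size-2^2 implicants → 0-1-1  00--1
Unchecked terms (primes): -0001, -0111, -1100, 0-1-1, 00--1, 01010, 0110-, 1-000, 100-0, 1000-, 11-00, 111-0
Minterm coverage:
  m1 ⊆ -0001,00--1
  m3 ⊆ 00--1 [E]
  m5 ⊆ 0-1-1,00--1
  m7 ⊆ -0111,0-1-1,00--1
  m10 ⊆ 01010 [E]
  m12 ⊆ -1100,0110-
  m13 ⊆ 0-1-1,0110-
  m16 ⊆ 1-000,100-0,1000-
  m17 ⊆ -0001,1000-
  m18 ⊆ 100-0 [E]
  m23 ⊆ -0111 [E]
  m24 ⊆ 1-000,11-00
  m28 ⊆ -1100,11-00,111-0
  m30 ⊆ 111-0 [E]
E = {-0111, 00--1, 01010, 100-0, 111-0}
Petrick residual → -0001, 0110-, 1-000
Cover = b'c'd'e + b'cde + a'b'e + a'bc'de' + a'bcd' + ac'd'e' + ab'c'e' + abce'  |cover|=8

8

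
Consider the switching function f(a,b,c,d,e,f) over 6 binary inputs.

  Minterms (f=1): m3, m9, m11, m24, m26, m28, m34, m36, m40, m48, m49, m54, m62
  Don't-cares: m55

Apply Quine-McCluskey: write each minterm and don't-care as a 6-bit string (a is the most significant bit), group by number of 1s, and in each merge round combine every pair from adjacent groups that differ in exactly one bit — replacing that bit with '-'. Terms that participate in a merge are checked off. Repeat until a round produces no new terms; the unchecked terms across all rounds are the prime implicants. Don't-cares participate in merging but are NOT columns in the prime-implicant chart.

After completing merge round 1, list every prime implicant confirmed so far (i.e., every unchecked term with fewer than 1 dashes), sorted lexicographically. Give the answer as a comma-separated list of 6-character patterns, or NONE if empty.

size-2^0 implicants → 000011(✓)  001001(✓)  001011(✓)  011000(✓)  011010(✓)  011100(✓)  100010  100100  101000  110000(✓)  110001(✓)  110110(✓)  110111(✓)  111110(✓)
size-2^1 implicants → 00-011  0010-1  011-00  0110-0  11-110  11000-  11011-
Unchecked terms (primes): 00-011, 0010-1, 011-00, 0110-0, 100010, 100100, 101000, 11-110, 11000-, 11011-

100010, 100100, 101000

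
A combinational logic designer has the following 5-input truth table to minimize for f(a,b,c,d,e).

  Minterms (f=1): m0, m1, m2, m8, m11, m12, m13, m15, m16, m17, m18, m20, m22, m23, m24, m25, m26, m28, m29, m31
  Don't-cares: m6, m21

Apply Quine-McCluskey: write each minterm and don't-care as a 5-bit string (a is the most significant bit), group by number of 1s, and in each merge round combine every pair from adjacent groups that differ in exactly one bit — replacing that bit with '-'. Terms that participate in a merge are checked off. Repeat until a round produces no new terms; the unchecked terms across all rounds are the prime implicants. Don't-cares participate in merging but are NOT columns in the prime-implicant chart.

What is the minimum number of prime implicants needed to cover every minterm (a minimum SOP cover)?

8

[col 0] 00000*, 00001*, 00010*, 00110*, 01000*, 01011*, 01100*, 01101*, 01111*, 10000*, 10001*, 10010*, 10100*, 10101*, 10110*, 10111*, 11000*, 11001*, 11010*, 11100*, 11101*, 11111*
[col 1] -0000*, -0001*, -0010*, -0110*, -1000*, -1100*, -1101*, -1111*, 0-000*, 00-10*, 000-0*, 0000-*, 01-00*, 01-11, 011-1*, 0110-*, 1-000*, 1-001*, 1-010*, 1-100*, 1-101*, 1-111*, 10-00*, 10-01*, 10-10*, 100-0*, 1000-*, 101-0*, 101-1*, 1010-*, 1011-*, 11-00*, 11-01*, 110-0*, 1100-*, 111-1*, 1110-*
[col 2] --000, -0-10, -00-0, -000-, -1-00, -11-1, -110-, 1--00*, 1--01*, 1-0-0, 1-00-*, 1-1-1, 1-10-*, 10--0, 10-0-*, 101--, 11-0-*
[col 3] 1--0-
Prime implicants: --000, -0-10, -00-0, -000-, -1-00, -11-1, -110-, 01-11, 1--0-, 1-0-0, 1-1-1, 10--0, 101--
PI chart (minterm → PIs covering it):
  0 | --000,-00-0,-000-
  1 | -000-  (sole → essential)
  2 | -0-10,-00-0
  8 | --000,-1-00
  11 | 01-11  (sole → essential)
  12 | -1-00,-110-
  13 | -11-1,-110-
  15 | -11-1,01-11
  16 | --000,-00-0,-000-,1--0-,1-0-0,10--0
  17 | -000-,1--0-
  18 | -0-10,-00-0,1-0-0,10--0
  20 | 1--0-,10--0,101--
  22 | -0-10,10--0,101--
  23 | 1-1-1,101--
  24 | --000,-1-00,1--0-,1-0-0
  25 | 1--0-  (sole → essential)
  26 | 1-0-0  (sole → essential)
  28 | -1-00,-110-,1--0-
  29 | -11-1,-110-,1--0-,1-1-1
  31 | -11-1,1-1-1
Essential prime implicants: -000-, 01-11, 1--0-, 1-0-0
Petrick residual → --000, -0-10, -110-, 1-1-1
Minimum SOP uses 8 PIs: c'd'e' + b'de' + b'c'd' + bcd' + a'bde + ad' + ac'e' + ace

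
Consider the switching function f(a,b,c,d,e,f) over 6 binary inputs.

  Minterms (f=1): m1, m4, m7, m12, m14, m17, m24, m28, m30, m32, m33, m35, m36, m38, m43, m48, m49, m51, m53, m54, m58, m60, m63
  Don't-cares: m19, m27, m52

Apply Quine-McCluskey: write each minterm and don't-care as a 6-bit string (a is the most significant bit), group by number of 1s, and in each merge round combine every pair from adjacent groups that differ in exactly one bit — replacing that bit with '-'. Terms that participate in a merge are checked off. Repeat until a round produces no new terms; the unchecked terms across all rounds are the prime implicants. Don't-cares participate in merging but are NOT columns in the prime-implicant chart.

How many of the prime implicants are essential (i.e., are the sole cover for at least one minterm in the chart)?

Round 0: 000001✓ 000100✓ 000111 001100✓ 001110✓ 010001✓ 010011✓ 011000✓ 011011✓ 011100✓ 011110✓ 100000✓ 100001✓ 100011✓ 100100✓ 100110✓ 101011✓ 110000✓ 110001✓ 110011✓ 110100✓ 110101✓ 110110✓ 111010 111100✓ 111111
Round 1: -00001✓ -00100 -10001✓ -10011✓ -11100 0-0001✓ 0-1100✓ 0-1110✓ 00-100 0011-0✓ 01-011 0100-1✓ 011-00 0111-0✓ 1-0000✓ 1-0001✓ 1-0011✓ 1-0100✓ 1-0110✓ 10-011 100-00✓ 1000-1✓ 10000-✓ 1001-0✓ 11-100 110-00✓ 110-01✓ 1100-1✓ 11000-✓ 1101-0✓ 11010-✓
Round 2: --0001 -100-1 0-11-0 1-0-00 1-00-1 1-000- 1-01-0 110-0-
PIs = {--0001, -00100, -100-1, -11100, 0-11-0, 00-100, 000111, 01-011, 011-00, 1-0-00, 1-00-1, 1-000-, 1-01-0, 10-011, 11-100, 110-0-, 111010, 111111}
Coverage chart:
  m1: --0001 ←essential
  m4: -00100,00-100
  m7: 000111 ←essential
  m12: 0-11-0,00-100
  m14: 0-11-0 ←essential
  m17: --0001,-100-1
  m24: 011-00 ←essential
  m28: -11100,0-11-0,011-00
  m30: 0-11-0 ←essential
  m32: 1-0-00,1-000-
  m33: --0001,1-00-1,1-000-
  m35: 1-00-1,10-011
  m36: -00100,1-0-00,1-01-0
  m38: 1-01-0 ←essential
  m43: 10-011 ←essential
  m48: 1-0-00,1-000-,110-0-
  m49: --0001,-100-1,1-00-1,1-000-,110-0-
  m51: -100-1,1-00-1
  m53: 110-0- ←essential
  m54: 1-01-0 ←essential
  m58: 111010 ←essential
  m60: -11100,11-100
  m63: 111111 ←essential
Essential: --0001, 0-11-0, 000111, 011-00, 1-01-0, 10-011, 110-0-, 111010, 111111

9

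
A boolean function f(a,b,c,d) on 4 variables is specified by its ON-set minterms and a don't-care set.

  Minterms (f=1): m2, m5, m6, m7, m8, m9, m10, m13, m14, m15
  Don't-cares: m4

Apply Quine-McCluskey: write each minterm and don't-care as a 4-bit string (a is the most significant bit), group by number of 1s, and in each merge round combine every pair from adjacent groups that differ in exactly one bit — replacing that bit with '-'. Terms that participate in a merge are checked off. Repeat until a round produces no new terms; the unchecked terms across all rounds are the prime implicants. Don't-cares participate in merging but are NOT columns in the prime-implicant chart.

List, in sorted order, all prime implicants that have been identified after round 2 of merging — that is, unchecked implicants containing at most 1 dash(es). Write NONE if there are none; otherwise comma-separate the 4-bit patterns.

1-01, 10-0, 100-

[col 0] 0010*, 0100*, 0101*, 0110*, 0111*, 1000*, 1001*, 1010*, 1101*, 1110*, 1111*
[col 1] -010*, -101*, -110*, -111*, 0-10*, 01-0*, 01-1*, 010-*, 011-*, 1-01, 1-10*, 10-0, 100-, 11-1*, 111-*
[col 2] --10, -1-1, -11-, 01--
Prime implicants: --10, -1-1, -11-, 01--, 1-01, 10-0, 100-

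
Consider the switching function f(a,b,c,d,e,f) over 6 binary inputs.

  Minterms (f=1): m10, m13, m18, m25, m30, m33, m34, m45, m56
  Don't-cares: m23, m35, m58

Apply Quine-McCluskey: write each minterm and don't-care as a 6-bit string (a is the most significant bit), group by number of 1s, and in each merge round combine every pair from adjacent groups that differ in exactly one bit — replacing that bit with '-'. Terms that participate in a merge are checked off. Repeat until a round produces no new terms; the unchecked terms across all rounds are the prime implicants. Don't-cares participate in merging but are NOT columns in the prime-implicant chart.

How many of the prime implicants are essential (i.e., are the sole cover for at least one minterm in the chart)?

8

[col 0] 001010, 001101*, 010010, 010111, 011001, 011110, 100001*, 100010*, 100011*, 101101*, 111000*, 111010*
[col 1] -01101, 1000-1, 10001-, 1110-0
Prime implicants: -01101, 001010, 010010, 010111, 011001, 011110, 1000-1, 10001-, 1110-0
PI chart (minterm → PIs covering it):
  10 | 001010  (sole → essential)
  13 | -01101  (sole → essential)
  18 | 010010  (sole → essential)
  25 | 011001  (sole → essential)
  30 | 011110  (sole → essential)
  33 | 1000-1  (sole → essential)
  34 | 10001-  (sole → essential)
  45 | -01101  (sole → essential)
  56 | 1110-0  (sole → essential)
Essential prime implicants: -01101, 001010, 010010, 011001, 011110, 1000-1, 10001-, 1110-0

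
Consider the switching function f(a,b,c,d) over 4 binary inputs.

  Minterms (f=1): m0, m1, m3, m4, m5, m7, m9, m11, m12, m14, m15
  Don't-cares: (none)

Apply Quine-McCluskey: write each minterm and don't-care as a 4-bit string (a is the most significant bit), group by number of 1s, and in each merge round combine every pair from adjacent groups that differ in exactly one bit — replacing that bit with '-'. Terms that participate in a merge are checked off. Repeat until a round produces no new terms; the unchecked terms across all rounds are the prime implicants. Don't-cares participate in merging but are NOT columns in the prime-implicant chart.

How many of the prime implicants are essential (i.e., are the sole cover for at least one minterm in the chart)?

2

size-2^0 implicants → 0000(✓)  0001(✓)  0011(✓)  0100(✓)  0101(✓)  0111(✓)  1001(✓)  1011(✓)  1100(✓)  1110(✓)  1111(✓)
size-2^1 implicants → -001(✓)  -011(✓)  -100  -111(✓)  0-00(✓)  0-01(✓)  0-11(✓)  00-1(✓)  000-(✓)  01-1(✓)  010-(✓)  1-11(✓)  10-1(✓)  11-0  111-
size-2^2 implicants → --11  -0-1  0--1  0-0-
Unchecked terms (primes): --11, -0-1, -100, 0--1, 0-0-, 11-0, 111-
Minterm coverage:
  m0 ⊆ 0-0- [E]
  m1 ⊆ -0-1,0--1,0-0-
  m3 ⊆ --11,-0-1,0--1
  m4 ⊆ -100,0-0-
  m5 ⊆ 0--1,0-0-
  m7 ⊆ --11,0--1
  m9 ⊆ -0-1 [E]
  m11 ⊆ --11,-0-1
  m12 ⊆ -100,11-0
  m14 ⊆ 11-0,111-
  m15 ⊆ --11,111-
E = {-0-1, 0-0-}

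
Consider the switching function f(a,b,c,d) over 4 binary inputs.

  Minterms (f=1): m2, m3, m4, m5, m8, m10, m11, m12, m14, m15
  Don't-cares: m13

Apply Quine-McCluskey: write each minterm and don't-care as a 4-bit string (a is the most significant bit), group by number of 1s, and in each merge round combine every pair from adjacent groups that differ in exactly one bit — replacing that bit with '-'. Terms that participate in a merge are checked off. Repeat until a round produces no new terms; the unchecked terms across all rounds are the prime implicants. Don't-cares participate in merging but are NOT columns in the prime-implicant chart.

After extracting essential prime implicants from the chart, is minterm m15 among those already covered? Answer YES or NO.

NO

size-2^0 implicants → 0010(✓)  0011(✓)  0100(✓)  0101(✓)  1000(✓)  1010(✓)  1011(✓)  1100(✓)  1101(✓)  1110(✓)  1111(✓)
size-2^1 implicants → -010(✓)  -011(✓)  -100(✓)  -101(✓)  001-(✓)  010-(✓)  1-00(✓)  1-10(✓)  1-11(✓)  10-0(✓)  101-(✓)  11-0(✓)  11-1(✓)  110-(✓)  111-(✓)
size-2^2 implicants → -01-  -10-  1--0  1-1-  11--
Unchecked terms (primes): -01-, -10-, 1--0, 1-1-, 11--
Minterm coverage:
  m2 ⊆ -01- [E]
  m3 ⊆ -01- [E]
  m4 ⊆ -10- [E]
  m5 ⊆ -10- [E]
  m8 ⊆ 1--0 [E]
  m10 ⊆ -01-,1--0,1-1-
  m11 ⊆ -01-,1-1-
  m12 ⊆ -10-,1--0,11--
  m14 ⊆ 1--0,1-1-,11--
  m15 ⊆ 1-1-,11--
E = {-01-, -10-, 1--0}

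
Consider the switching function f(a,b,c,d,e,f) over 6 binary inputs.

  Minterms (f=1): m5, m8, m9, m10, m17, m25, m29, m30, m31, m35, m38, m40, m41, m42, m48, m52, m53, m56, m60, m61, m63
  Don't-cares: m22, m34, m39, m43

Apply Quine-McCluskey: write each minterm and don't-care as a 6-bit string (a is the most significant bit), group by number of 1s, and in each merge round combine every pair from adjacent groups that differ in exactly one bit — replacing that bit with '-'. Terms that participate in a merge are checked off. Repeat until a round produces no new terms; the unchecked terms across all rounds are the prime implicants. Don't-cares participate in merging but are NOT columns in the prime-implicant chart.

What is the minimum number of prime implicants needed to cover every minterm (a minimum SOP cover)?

9

[col 0] 000101, 001000*, 001001*, 001010*, 010001*, 010110*, 011001*, 011101*, 011110*, 011111*, 100010*, 100011*, 100110*, 100111*, 101000*, 101001*, 101010*, 101011*, 110000*, 110100*, 110101*, 111000*, 111100*, 111101*, 111111*
[col 1] -01000*, -01001*, -01010*, -11101*, -11111*, 0-1001, 0010-0*, 00100-*, 01-001, 01-110, 011-01, 0111-1*, 01111-, 1-1000, 10-010*, 10-011*, 100-10*, 100-11*, 10001-*, 10011-*, 1010-0*, 1010-1*, 10100-*, 10101-*, 11-000*, 11-100*, 11-101*, 110-00*, 11010-*, 111-00*, 1111-1*, 11110-*
[col 2] -010-0, -0100-, -111-1, 10-01-, 100-1-, 1010--, 11--00, 11-10-
Prime implicants: -010-0, -0100-, -111-1, 0-1001, 000101, 01-001, 01-110, 011-01, 01111-, 1-1000, 10-01-, 100-1-, 1010--, 11--00, 11-10-
PI chart (minterm → PIs covering it):
  5 | 000101  (sole → essential)
  8 | -010-0,-0100-
  9 | -0100-,0-1001
  10 | -010-0  (sole → essential)
  17 | 01-001  (sole → essential)
  25 | 0-1001,01-001,011-01
  29 | -111-1,011-01
  30 | 01-110,01111-
  31 | -111-1,01111-
  35 | 10-01-,100-1-
  38 | 100-1-  (sole → essential)
  40 | -010-0,-0100-,1-1000,1010--
  41 | -0100-,1010--
  42 | -010-0,10-01-,1010--
  48 | 11--00  (sole → essential)
  52 | 11--00,11-10-
  53 | 11-10-  (sole → essential)
  56 | 1-1000,11--00
  60 | 11--00,11-10-
  61 | -111-1,11-10-
  63 | -111-1  (sole → essential)
Essential prime implicants: -010-0, -111-1, 000101, 01-001, 100-1-, 11--00, 11-10-
Petrick residual → -0100-, 01-110
Minimum SOP uses 9 PIs: b'cd'f' + b'cd'e' + bcdf + a'b'c'de'f + a'bd'e'f + a'bdef' + ab'c'e + abe'f' + abde'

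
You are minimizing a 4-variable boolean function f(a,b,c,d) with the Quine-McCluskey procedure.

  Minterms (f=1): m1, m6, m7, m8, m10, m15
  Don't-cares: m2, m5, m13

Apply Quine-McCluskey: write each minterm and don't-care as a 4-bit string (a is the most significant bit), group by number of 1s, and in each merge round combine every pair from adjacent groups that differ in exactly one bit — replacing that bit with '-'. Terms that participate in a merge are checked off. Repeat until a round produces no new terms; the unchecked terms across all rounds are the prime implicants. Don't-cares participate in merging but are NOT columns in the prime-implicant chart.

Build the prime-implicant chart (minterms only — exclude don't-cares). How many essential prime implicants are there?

[col 0] 0001*, 0010*, 0101*, 0110*, 0111*, 1000*, 1010*, 1101*, 1111*
[col 1] -010, -101*, -111*, 0-01, 0-10, 01-1*, 011-, 10-0, 11-1*
[col 2] -1-1
Prime implicants: -010, -1-1, 0-01, 0-10, 011-, 10-0
PI chart (minterm → PIs covering it):
  1 | 0-01  (sole → essential)
  6 | 0-10,011-
  7 | -1-1,011-
  8 | 10-0  (sole → essential)
  10 | -010,10-0
  15 | -1-1  (sole → essential)
Essential prime implicants: -1-1, 0-01, 10-0

3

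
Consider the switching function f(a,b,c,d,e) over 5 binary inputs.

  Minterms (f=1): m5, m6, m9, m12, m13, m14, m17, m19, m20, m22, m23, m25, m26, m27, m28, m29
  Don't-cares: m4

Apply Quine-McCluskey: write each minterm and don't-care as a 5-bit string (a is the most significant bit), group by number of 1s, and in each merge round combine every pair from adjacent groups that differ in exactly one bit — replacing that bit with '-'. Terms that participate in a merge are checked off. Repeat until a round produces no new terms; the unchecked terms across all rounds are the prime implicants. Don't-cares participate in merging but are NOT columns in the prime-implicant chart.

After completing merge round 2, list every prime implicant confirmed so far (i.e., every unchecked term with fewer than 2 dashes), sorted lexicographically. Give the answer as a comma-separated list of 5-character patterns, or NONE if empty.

10-11, 1011-, 1101-

Round 0: 00100✓ 00101✓ 00110✓ 01001✓ 01100✓ 01101✓ 01110✓ 10001✓ 10011✓ 10100✓ 10110✓ 10111✓ 11001✓ 11010✓ 11011✓ 11100✓ 11101✓
Round 1: -0100✓ -0110✓ -1001✓ -1100✓ -1101✓ 0-100✓ 0-101✓ 0-110✓ 001-0✓ 0010-✓ 01-01✓ 011-0✓ 0110-✓ 1-001✓ 1-011✓ 1-100✓ 10-11 100-1✓ 101-0✓ 1011- 11-01✓ 110-1✓ 1101- 1110-✓
Round 2: --100 -01-0 -1-01 -110- 0-1-0 0-10- 1-0-1
PIs = {--100, -01-0, -1-01, -110-, 0-1-0, 0-10-, 1-0-1, 10-11, 1011-, 1101-}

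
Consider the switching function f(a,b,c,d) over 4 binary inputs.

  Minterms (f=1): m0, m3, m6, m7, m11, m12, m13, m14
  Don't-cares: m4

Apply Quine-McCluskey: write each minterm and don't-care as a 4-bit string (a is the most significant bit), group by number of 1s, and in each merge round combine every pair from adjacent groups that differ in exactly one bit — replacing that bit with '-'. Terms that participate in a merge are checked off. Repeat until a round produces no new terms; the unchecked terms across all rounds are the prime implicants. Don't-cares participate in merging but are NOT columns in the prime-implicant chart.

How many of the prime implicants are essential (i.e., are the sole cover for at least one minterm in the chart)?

Round 0: 0000✓ 0011✓ 0100✓ 0110✓ 0111✓ 1011✓ 1100✓ 1101✓ 1110✓
Round 1: -011 -100✓ -110✓ 0-00 0-11 01-0✓ 011- 11-0✓ 110-
Round 2: -1-0
PIs = {-011, -1-0, 0-00, 0-11, 011-, 110-}
Coverage chart:
  m0: 0-00 ←essential
  m3: -011,0-11
  m6: -1-0,011-
  m7: 0-11,011-
  m11: -011 ←essential
  m12: -1-0,110-
  m13: 110- ←essential
  m14: -1-0 ←essential
Essential: -011, -1-0, 0-00, 110-

4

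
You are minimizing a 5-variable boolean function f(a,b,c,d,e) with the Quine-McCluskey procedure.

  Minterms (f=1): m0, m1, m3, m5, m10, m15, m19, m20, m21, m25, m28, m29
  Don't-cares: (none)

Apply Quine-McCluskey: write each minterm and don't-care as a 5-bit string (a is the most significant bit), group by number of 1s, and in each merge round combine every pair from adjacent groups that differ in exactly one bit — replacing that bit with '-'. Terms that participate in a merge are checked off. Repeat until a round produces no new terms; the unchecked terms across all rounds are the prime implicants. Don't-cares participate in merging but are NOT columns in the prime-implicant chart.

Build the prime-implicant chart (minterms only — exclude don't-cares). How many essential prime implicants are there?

Round 0: 00000✓ 00001✓ 00011✓ 00101✓ 01010 01111 10011✓ 10100✓ 10101✓ 11001✓ 11100✓ 11101✓
Round 1: -0011 -0101 00-01 000-1 0000- 1-100✓ 1-101✓ 1010-✓ 11-01 1110-✓
Round 2: 1-10-
PIs = {-0011, -0101, 00-01, 000-1, 0000-, 01010, 01111, 1-10-, 11-01}
Coverage chart:
  m0: 0000- ←essential
  m1: 00-01,000-1,0000-
  m3: -0011,000-1
  m5: -0101,00-01
  m10: 01010 ←essential
  m15: 01111 ←essential
  m19: -0011 ←essential
  m20: 1-10- ←essential
  m21: -0101,1-10-
  m25: 11-01 ←essential
  m28: 1-10- ←essential
  m29: 1-10-,11-01
Essential: -0011, 0000-, 01010, 01111, 1-10-, 11-01

6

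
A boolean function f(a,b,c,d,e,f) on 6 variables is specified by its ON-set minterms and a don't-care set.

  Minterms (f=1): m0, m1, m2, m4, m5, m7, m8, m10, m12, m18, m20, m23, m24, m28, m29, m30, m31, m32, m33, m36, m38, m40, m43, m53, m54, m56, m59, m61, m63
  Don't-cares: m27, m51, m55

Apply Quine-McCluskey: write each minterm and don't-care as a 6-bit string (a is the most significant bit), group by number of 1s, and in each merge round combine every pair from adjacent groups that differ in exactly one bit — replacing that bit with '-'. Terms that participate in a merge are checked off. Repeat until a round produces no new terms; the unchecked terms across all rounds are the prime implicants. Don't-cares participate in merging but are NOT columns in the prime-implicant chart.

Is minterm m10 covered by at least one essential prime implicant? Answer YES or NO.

YES

[col 0] 000000*, 000001*, 000010*, 000100*, 000101*, 000111*, 001000*, 001010*, 001100*, 010010*, 010100*, 010111*, 011000*, 011011*, 011100*, 011101*, 011110*, 011111*, 100000*, 100001*, 100100*, 100110*, 101000*, 101011*, 110011*, 110101*, 110110*, 110111*, 111000*, 111011*, 111101*, 111111*
[col 1] -00000*, -00001*, -00100*, -01000*, -10111*, -11000*, -11011*, -11101*, -11111*, 0-0010, 0-0100*, 0-0111, 0-1000*, 0-1100*, 00-000*, 00-010*, 00-100*, 000-00*, 000-01*, 0000-0*, 00000-*, 0001-1, 00010-*, 001-00*, 0010-0*, 01-100*, 01-111*, 011-00*, 011-11*, 0111-0*, 0111-1*, 01110-*, 01111-*, 1-0110, 1-1000*, 1-1011, 10-000*, 100-00*, 10000-*, 1001-0, 11-011*, 11-101*, 11-111*, 110-11*, 1101-1*, 11011-, 111-11*, 1111-1*
[col 2] --1000, -0-000, -00-00, -0000-, -1-111, -11-11, -111-1, 0--100, 0-1-00, 00--00, 00-0-0, 000-0-, 0111--, 11--11, 11-1-1
Prime implicants: --1000, -0-000, -00-00, -0000-, -1-111, -11-11, -111-1, 0--100, 0-0010, 0-0111, 0-1-00, 00--00, 00-0-0, 000-0-, 0001-1, 0111--, 1-0110, 1-1011, 1001-0, 11--11, 11-1-1, 11011-
PI chart (minterm → PIs covering it):
  0 | -0-000,-00-00,-0000-,00--00,00-0-0,000-0-
  1 | -0000-,000-0-
  2 | 0-0010,00-0-0
  4 | -00-00,0--100,00--00,000-0-
  5 | 000-0-,0001-1
  7 | 0-0111,0001-1
  8 | --1000,-0-000,0-1-00,00--00,00-0-0
  10 | 00-0-0  (sole → essential)
  12 | 0--100,0-1-00,00--00
  18 | 0-0010  (sole → essential)
  20 | 0--100  (sole → essential)
  23 | -1-111,0-0111
  24 | --1000,0-1-00
  28 | 0--100,0-1-00,0111--
  29 | -111-1,0111--
  30 | 0111--  (sole → essential)
  31 | -1-111,-11-11,-111-1,0111--
  32 | -0-000,-00-00,-0000-
  33 | -0000-  (sole → essential)
  36 | -00-00,1001-0
  38 | 1-0110,1001-0
  40 | --1000,-0-000
  43 | 1-1011  (sole → essential)
  53 | 11-1-1  (sole → essential)
  54 | 1-0110,11011-
  56 | --1000  (sole → essential)
  59 | -11-11,1-1011,11--11
  61 | -111-1,11-1-1
  63 | -1-111,-11-11,-111-1,11--11,11-1-1
Essential prime implicants: --1000, -0000-, 0--100, 0-0010, 00-0-0, 0111--, 1-1011, 11-1-1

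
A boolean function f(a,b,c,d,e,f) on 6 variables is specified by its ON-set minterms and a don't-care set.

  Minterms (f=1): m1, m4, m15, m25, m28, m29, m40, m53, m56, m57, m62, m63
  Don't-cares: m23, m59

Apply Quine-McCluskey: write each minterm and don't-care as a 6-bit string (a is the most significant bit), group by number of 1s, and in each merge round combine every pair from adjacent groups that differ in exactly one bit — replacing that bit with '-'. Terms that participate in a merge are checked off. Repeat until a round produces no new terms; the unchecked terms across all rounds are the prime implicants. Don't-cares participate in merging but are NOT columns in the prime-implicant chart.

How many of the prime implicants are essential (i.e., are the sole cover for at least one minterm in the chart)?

size-2^0 implicants → 000001  000100  001111  010111  011001(✓)  011100(✓)  011101(✓)  101000(✓)  110101  111000(✓)  111001(✓)  111011(✓)  111110(✓)  111111(✓)
size-2^1 implicants → -11001  011-01  01110-  1-1000  111-11  1110-1  11100-  11111-
Unchecked terms (primes): -11001, 000001, 000100, 001111, 010111, 011-01, 01110-, 1-1000, 110101, 111-11, 1110-1, 11100-, 11111-
Minterm coverage:
  m1 ⊆ 000001 [E]
  m4 ⊆ 000100 [E]
  m15 ⊆ 001111 [E]
  m25 ⊆ -11001,011-01
  m28 ⊆ 01110- [E]
  m29 ⊆ 011-01,01110-
  m40 ⊆ 1-1000 [E]
  m53 ⊆ 110101 [E]
  m56 ⊆ 1-1000,11100-
  m57 ⊆ -11001,1110-1,11100-
  m62 ⊆ 11111- [E]
  m63 ⊆ 111-11,11111-
E = {000001, 000100, 001111, 01110-, 1-1000, 110101, 11111-}

7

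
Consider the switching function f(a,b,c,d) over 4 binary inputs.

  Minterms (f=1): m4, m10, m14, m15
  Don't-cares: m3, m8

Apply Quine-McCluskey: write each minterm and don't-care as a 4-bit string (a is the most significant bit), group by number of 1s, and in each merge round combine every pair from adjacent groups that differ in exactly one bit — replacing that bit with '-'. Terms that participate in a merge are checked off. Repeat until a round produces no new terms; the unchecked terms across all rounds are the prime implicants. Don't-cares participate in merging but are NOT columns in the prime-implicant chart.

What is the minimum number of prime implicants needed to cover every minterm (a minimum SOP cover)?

[col 0] 0011, 0100, 1000*, 1010*, 1110*, 1111*
[col 1] 1-10, 10-0, 111-
Prime implicants: 0011, 0100, 1-10, 10-0, 111-
PI chart (minterm → PIs covering it):
  4 | 0100  (sole → essential)
  10 | 1-10,10-0
  14 | 1-10,111-
  15 | 111-  (sole → essential)
Essential prime implicants: 0100, 111-
Petrick residual → 1-10
Minimum SOP uses 3 PIs: a'bc'd' + acd' + abc

3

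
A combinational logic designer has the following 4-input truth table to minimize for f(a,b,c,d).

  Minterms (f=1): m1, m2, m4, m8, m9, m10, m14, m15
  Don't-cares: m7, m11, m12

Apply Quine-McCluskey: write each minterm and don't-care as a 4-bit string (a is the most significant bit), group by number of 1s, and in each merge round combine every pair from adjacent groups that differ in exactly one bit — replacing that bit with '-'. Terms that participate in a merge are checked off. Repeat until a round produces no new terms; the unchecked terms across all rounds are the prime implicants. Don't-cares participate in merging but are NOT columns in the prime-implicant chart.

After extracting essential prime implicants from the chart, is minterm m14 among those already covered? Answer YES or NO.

Round 0: 0001✓ 0010✓ 0100✓ 0111✓ 1000✓ 1001✓ 1010✓ 1011✓ 1100✓ 1110✓ 1111✓
Round 1: -001 -010 -100 -111 1-00✓ 1-10✓ 1-11✓ 10-0✓ 10-1✓ 100-✓ 101-✓ 11-0✓ 111-✓
Round 2: 1--0 1-1- 10--
PIs = {-001, -010, -100, -111, 1--0, 1-1-, 10--}
Coverage chart:
  m1: -001 ←essential
  m2: -010 ←essential
  m4: -100 ←essential
  m8: 1--0,10--
  m9: -001,10--
  m10: -010,1--0,1-1-,10--
  m14: 1--0,1-1-
  m15: -111,1-1-
Essential: -001, -010, -100

NO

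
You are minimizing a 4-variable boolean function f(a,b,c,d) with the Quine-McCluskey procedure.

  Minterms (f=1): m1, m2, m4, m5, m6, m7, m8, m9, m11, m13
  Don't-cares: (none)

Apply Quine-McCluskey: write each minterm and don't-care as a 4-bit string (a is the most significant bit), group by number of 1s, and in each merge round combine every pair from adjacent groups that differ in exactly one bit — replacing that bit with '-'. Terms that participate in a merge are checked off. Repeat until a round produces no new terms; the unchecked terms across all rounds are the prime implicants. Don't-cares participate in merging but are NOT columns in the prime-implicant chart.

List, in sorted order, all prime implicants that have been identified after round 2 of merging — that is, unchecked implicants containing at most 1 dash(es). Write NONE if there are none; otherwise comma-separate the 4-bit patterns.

Round 0: 0001✓ 0010✓ 0100✓ 0101✓ 0110✓ 0111✓ 1000✓ 1001✓ 1011✓ 1101✓
Round 1: -001✓ -101✓ 0-01✓ 0-10 01-0✓ 01-1✓ 010-✓ 011-✓ 1-01✓ 10-1 100-
Round 2: --01 01--
PIs = {--01, 0-10, 01--, 10-1, 100-}

0-10, 10-1, 100-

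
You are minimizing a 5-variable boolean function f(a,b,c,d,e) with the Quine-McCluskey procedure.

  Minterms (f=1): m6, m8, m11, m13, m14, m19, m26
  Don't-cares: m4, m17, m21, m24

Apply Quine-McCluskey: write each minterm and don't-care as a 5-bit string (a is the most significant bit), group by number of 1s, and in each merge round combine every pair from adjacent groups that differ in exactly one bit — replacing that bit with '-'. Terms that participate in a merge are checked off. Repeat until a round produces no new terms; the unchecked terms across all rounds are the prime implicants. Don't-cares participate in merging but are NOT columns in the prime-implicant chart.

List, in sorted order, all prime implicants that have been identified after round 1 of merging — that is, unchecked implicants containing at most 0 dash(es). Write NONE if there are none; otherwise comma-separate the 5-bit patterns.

01011, 01101

Round 0: 00100✓ 00110✓ 01000✓ 01011 01101 01110✓ 10001✓ 10011✓ 10101✓ 11000✓ 11010✓
Round 1: -1000 0-110 001-0 10-01 100-1 110-0
PIs = {-1000, 0-110, 001-0, 01011, 01101, 10-01, 100-1, 110-0}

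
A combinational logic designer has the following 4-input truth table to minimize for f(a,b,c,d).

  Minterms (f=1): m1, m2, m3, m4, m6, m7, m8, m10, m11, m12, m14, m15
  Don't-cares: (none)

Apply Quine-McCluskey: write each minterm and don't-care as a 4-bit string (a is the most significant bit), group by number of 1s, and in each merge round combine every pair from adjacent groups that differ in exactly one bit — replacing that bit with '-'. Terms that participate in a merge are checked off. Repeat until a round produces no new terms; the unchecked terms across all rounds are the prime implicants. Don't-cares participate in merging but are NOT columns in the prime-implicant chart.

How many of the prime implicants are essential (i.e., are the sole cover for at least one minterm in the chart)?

4

[col 0] 0001*, 0010*, 0011*, 0100*, 0110*, 0111*, 1000*, 1010*, 1011*, 1100*, 1110*, 1111*
[col 1] -010*, -011*, -100*, -110*, -111*, 0-10*, 0-11*, 00-1, 001-*, 01-0*, 011-*, 1-00*, 1-10*, 1-11*, 10-0*, 101-*, 11-0*, 111-*
[col 2] --10*, --11*, -01-*, -1-0, -11-*, 0-1-*, 1--0, 1-1-*
[col 3] --1-
Prime implicants: --1-, -1-0, 00-1, 1--0
PI chart (minterm → PIs covering it):
  1 | 00-1  (sole → essential)
  2 | --1-  (sole → essential)
  3 | --1-,00-1
  4 | -1-0  (sole → essential)
  6 | --1-,-1-0
  7 | --1-  (sole → essential)
  8 | 1--0  (sole → essential)
  10 | --1-,1--0
  11 | --1-  (sole → essential)
  12 | -1-0,1--0
  14 | --1-,-1-0,1--0
  15 | --1-  (sole → essential)
Essential prime implicants: --1-, -1-0, 00-1, 1--0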